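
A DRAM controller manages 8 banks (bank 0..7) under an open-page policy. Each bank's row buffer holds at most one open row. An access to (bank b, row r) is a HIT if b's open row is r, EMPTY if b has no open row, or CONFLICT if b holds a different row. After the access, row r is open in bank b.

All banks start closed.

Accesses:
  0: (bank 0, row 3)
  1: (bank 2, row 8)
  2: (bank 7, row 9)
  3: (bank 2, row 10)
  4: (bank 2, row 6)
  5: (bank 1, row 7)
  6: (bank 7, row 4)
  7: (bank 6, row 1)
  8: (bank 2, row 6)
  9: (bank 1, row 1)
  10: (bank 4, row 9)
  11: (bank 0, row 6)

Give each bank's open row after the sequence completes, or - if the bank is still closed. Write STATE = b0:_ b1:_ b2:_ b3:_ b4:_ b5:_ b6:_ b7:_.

STATE = b0:6 b1:1 b2:6 b3:- b4:9 b5:- b6:1 b7:4

0: bank 0 row 3 — prev None → EMPTY
1: bank 2 row 8 — prev None → EMPTY
2: bank 7 row 9 — prev None → EMPTY
3: bank 2 row 10 — prev 8 → CONFLICT
4: bank 2 row 6 — prev 10 → CONFLICT
5: bank 1 row 7 — prev None → EMPTY
6: bank 7 row 4 — prev 9 → CONFLICT
7: bank 6 row 1 — prev None → EMPTY
8: bank 2 row 6 — prev 6 → HIT
9: bank 1 row 1 — prev 7 → CONFLICT
10: bank 4 row 9 — prev None → EMPTY
11: bank 0 row 6 — prev 3 → CONFLICT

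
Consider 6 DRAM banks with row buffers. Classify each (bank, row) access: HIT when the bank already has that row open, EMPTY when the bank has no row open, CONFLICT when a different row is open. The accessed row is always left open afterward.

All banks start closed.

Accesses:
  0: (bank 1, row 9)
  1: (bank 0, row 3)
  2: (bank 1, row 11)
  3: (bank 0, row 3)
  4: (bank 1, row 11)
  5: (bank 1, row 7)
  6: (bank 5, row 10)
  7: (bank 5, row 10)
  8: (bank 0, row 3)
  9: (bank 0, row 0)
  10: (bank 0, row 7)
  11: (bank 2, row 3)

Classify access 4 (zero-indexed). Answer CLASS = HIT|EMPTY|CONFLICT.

CLASS = HIT

0: bank 1 row 9 — prev None → EMPTY
1: bank 0 row 3 — prev None → EMPTY
2: bank 1 row 11 — prev 9 → CONFLICT
3: bank 0 row 3 — prev 3 → HIT
4: bank 1 row 11 — prev 11 → HIT
5: bank 1 row 7 — prev 11 → CONFLICT
6: bank 5 row 10 — prev None → EMPTY
7: bank 5 row 10 — prev 10 → HIT
8: bank 0 row 3 — prev 3 → HIT
9: bank 0 row 0 — prev 3 → CONFLICT
10: bank 0 row 7 — prev 0 → CONFLICT
11: bank 2 row 3 — prev None → EMPTY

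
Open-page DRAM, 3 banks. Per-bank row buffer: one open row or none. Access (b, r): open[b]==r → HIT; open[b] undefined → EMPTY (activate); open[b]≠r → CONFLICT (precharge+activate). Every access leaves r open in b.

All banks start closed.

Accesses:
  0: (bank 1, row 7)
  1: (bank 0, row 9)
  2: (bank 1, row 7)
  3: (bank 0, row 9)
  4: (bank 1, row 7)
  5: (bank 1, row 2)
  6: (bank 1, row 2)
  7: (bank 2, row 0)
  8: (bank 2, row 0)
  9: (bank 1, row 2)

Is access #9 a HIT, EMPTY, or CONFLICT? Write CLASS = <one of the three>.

0: bank 1 row 7 — prev None → EMPTY
1: bank 0 row 9 — prev None → EMPTY
2: bank 1 row 7 — prev 7 → HIT
3: bank 0 row 9 — prev 9 → HIT
4: bank 1 row 7 — prev 7 → HIT
5: bank 1 row 2 — prev 7 → CONFLICT
6: bank 1 row 2 — prev 2 → HIT
7: bank 2 row 0 — prev None → EMPTY
8: bank 2 row 0 — prev 0 → HIT
9: bank 1 row 2 — prev 2 → HIT

CLASS = HIT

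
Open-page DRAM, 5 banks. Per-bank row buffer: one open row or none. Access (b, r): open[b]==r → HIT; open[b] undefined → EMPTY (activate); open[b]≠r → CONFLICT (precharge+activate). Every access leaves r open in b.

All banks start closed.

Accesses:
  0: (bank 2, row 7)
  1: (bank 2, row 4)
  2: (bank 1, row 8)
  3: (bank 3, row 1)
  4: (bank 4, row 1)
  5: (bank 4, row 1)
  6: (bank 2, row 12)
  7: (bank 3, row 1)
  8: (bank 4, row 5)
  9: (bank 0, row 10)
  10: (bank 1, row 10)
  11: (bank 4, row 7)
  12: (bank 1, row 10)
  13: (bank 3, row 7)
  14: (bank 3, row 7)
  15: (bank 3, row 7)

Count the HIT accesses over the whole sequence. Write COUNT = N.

  [0] b2 r7: no row ⇒ E
  [1] b2 r4: had r7 ⇒ C
  [2] b1 r8: no row ⇒ E
  [3] b3 r1: no row ⇒ E
  [4] b4 r1: no row ⇒ E
  [5] b4 r1: had r1 ⇒ H
  [6] b2 r12: had r4 ⇒ C
  [7] b3 r1: had r1 ⇒ H
  [8] b4 r5: had r1 ⇒ C
  [9] b0 r10: no row ⇒ E
  [10] b1 r10: had r8 ⇒ C
  [11] b4 r7: had r5 ⇒ C
  [12] b1 r10: had r10 ⇒ H
  [13] b3 r7: had r1 ⇒ C
  [14] b3 r7: had r7 ⇒ H
  [15] b3 r7: had r7 ⇒ H

COUNT = 5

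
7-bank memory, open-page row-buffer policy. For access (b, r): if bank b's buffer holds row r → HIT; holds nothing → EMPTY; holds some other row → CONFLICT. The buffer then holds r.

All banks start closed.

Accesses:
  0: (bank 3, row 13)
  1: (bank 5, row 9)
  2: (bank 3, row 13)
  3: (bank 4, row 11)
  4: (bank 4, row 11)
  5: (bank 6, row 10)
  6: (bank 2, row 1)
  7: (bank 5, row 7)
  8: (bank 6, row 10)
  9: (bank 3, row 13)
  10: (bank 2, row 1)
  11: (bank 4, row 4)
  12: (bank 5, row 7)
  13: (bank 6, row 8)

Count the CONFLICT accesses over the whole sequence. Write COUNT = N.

COUNT = 3

  [0] b3 r13: no row ⇒ E
  [1] b5 r9: no row ⇒ E
  [2] b3 r13: had r13 ⇒ H
  [3] b4 r11: no row ⇒ E
  [4] b4 r11: had r11 ⇒ H
  [5] b6 r10: no row ⇒ E
  [6] b2 r1: no row ⇒ E
  [7] b5 r7: had r9 ⇒ C
  [8] b6 r10: had r10 ⇒ H
  [9] b3 r13: had r13 ⇒ H
  [10] b2 r1: had r1 ⇒ H
  [11] b4 r4: had r11 ⇒ C
  [12] b5 r7: had r7 ⇒ H
  [13] b6 r8: had r10 ⇒ C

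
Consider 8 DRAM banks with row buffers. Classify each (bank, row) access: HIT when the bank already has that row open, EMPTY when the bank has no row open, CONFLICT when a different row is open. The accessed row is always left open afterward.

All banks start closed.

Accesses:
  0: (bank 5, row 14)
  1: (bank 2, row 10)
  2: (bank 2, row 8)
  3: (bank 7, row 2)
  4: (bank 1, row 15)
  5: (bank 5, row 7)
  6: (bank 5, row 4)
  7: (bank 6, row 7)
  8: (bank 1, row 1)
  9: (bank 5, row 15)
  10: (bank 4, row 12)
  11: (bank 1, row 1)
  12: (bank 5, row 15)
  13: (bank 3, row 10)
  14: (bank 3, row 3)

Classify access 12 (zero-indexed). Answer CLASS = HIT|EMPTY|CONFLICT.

CLASS = HIT

0: bank 5 row 14 — prev None → EMPTY
1: bank 2 row 10 — prev None → EMPTY
2: bank 2 row 8 — prev 10 → CONFLICT
3: bank 7 row 2 — prev None → EMPTY
4: bank 1 row 15 — prev None → EMPTY
5: bank 5 row 7 — prev 14 → CONFLICT
6: bank 5 row 4 — prev 7 → CONFLICT
7: bank 6 row 7 — prev None → EMPTY
8: bank 1 row 1 — prev 15 → CONFLICT
9: bank 5 row 15 — prev 4 → CONFLICT
10: bank 4 row 12 — prev None → EMPTY
11: bank 1 row 1 — prev 1 → HIT
12: bank 5 row 15 — prev 15 → HIT
13: bank 3 row 10 — prev None → EMPTY
14: bank 3 row 3 — prev 10 → CONFLICT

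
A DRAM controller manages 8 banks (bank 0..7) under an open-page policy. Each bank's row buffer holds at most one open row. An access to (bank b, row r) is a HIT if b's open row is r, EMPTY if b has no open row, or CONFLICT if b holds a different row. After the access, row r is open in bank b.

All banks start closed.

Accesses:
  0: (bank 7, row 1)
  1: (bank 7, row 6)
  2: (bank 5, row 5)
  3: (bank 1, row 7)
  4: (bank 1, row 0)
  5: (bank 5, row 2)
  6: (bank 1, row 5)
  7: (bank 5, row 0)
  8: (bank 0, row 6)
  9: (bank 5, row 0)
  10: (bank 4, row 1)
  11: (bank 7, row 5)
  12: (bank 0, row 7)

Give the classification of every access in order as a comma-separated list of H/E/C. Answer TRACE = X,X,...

TRACE = E,C,E,E,C,C,C,C,E,H,E,C,C

  [0] b7 r1: no row ⇒ E
  [1] b7 r6: had r1 ⇒ C
  [2] b5 r5: no row ⇒ E
  [3] b1 r7: no row ⇒ E
  [4] b1 r0: had r7 ⇒ C
  [5] b5 r2: had r5 ⇒ C
  [6] b1 r5: had r0 ⇒ C
  [7] b5 r0: had r2 ⇒ C
  [8] b0 r6: no row ⇒ E
  [9] b5 r0: had r0 ⇒ H
  [10] b4 r1: no row ⇒ E
  [11] b7 r5: had r6 ⇒ C
  [12] b0 r7: had r6 ⇒ C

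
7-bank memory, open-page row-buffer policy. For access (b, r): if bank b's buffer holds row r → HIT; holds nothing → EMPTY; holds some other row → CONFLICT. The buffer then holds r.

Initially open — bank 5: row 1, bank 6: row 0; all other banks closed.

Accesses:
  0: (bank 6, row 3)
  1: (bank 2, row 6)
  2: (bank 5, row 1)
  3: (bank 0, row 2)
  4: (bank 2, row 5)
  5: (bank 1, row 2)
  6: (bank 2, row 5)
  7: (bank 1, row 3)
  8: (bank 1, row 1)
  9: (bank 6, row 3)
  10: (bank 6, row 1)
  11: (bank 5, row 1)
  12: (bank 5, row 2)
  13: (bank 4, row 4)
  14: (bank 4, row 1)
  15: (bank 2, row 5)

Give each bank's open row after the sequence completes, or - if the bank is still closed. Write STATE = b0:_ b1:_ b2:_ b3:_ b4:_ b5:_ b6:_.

0: bank 6 row 3 — prev 0 → CONFLICT
1: bank 2 row 6 — prev None → EMPTY
2: bank 5 row 1 — prev 1 → HIT
3: bank 0 row 2 — prev None → EMPTY
4: bank 2 row 5 — prev 6 → CONFLICT
5: bank 1 row 2 — prev None → EMPTY
6: bank 2 row 5 — prev 5 → HIT
7: bank 1 row 3 — prev 2 → CONFLICT
8: bank 1 row 1 — prev 3 → CONFLICT
9: bank 6 row 3 — prev 3 → HIT
10: bank 6 row 1 — prev 3 → CONFLICT
11: bank 5 row 1 — prev 1 → HIT
12: bank 5 row 2 — prev 1 → CONFLICT
13: bank 4 row 4 — prev None → EMPTY
14: bank 4 row 1 — prev 4 → CONFLICT
15: bank 2 row 5 — prev 5 → HIT

STATE = b0:2 b1:1 b2:5 b3:- b4:1 b5:2 b6:1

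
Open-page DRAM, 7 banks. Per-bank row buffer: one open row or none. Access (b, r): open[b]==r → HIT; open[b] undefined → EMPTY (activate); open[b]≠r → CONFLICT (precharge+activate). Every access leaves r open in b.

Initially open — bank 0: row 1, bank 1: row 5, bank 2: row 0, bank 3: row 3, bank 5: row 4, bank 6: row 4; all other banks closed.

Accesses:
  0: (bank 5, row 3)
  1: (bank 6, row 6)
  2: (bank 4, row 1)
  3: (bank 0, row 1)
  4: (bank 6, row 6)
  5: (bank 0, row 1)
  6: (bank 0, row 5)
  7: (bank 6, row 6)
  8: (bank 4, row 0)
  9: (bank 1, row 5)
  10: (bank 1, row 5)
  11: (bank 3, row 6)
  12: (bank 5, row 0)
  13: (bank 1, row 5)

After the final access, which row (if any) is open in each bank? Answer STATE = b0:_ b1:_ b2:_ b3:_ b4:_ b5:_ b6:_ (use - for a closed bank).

STATE = b0:5 b1:5 b2:0 b3:6 b4:0 b5:0 b6:6

#0 (5,3) C  (was 4)
#1 (6,6) C  (was 4)
#2 (4,1) E
#3 (0,1) H  (was 1)
#4 (6,6) H  (was 6)
#5 (0,1) H  (was 1)
#6 (0,5) C  (was 1)
#7 (6,6) H  (was 6)
#8 (4,0) C  (was 1)
#9 (1,5) H  (was 5)
#10 (1,5) H  (was 5)
#11 (3,6) C  (was 3)
#12 (5,0) C  (was 3)
#13 (1,5) H  (was 5)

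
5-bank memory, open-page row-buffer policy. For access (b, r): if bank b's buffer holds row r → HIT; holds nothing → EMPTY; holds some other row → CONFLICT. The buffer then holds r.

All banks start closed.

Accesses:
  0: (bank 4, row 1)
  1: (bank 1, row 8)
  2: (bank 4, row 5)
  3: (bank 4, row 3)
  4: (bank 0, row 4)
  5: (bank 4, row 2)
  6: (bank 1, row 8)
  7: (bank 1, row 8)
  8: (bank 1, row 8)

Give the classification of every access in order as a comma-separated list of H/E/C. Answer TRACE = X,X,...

  [0] b4 r1: no row ⇒ E
  [1] b1 r8: no row ⇒ E
  [2] b4 r5: had r1 ⇒ C
  [3] b4 r3: had r5 ⇒ C
  [4] b0 r4: no row ⇒ E
  [5] b4 r2: had r3 ⇒ C
  [6] b1 r8: had r8 ⇒ H
  [7] b1 r8: had r8 ⇒ H
  [8] b1 r8: had r8 ⇒ H

TRACE = E,E,C,C,E,C,H,H,H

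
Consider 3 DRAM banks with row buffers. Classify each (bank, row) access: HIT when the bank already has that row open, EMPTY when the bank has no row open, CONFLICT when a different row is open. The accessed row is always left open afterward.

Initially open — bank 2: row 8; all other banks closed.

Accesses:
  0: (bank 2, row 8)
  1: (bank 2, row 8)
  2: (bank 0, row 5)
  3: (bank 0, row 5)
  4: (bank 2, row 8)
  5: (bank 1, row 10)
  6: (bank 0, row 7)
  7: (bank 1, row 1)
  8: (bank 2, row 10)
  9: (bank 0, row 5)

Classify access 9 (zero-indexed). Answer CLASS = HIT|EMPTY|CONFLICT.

0: bank 2 row 8 — prev 8 → HIT
1: bank 2 row 8 — prev 8 → HIT
2: bank 0 row 5 — prev None → EMPTY
3: bank 0 row 5 — prev 5 → HIT
4: bank 2 row 8 — prev 8 → HIT
5: bank 1 row 10 — prev None → EMPTY
6: bank 0 row 7 — prev 5 → CONFLICT
7: bank 1 row 1 — prev 10 → CONFLICT
8: bank 2 row 10 — prev 8 → CONFLICT
9: bank 0 row 5 — prev 7 → CONFLICT

CLASS = CONFLICT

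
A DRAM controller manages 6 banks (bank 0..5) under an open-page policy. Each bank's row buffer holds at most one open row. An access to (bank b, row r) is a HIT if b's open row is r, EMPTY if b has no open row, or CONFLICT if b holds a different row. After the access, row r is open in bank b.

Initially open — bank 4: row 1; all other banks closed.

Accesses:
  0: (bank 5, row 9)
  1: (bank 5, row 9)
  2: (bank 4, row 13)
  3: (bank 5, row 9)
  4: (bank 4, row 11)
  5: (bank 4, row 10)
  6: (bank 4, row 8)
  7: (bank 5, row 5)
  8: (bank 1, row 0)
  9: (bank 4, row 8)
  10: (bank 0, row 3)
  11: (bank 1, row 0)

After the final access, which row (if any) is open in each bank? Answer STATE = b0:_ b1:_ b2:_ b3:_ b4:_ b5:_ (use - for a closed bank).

STATE = b0:3 b1:0 b2:- b3:- b4:8 b5:5

0: bank 5 row 9 — prev None → EMPTY
1: bank 5 row 9 — prev 9 → HIT
2: bank 4 row 13 — prev 1 → CONFLICT
3: bank 5 row 9 — prev 9 → HIT
4: bank 4 row 11 — prev 13 → CONFLICT
5: bank 4 row 10 — prev 11 → CONFLICT
6: bank 4 row 8 — prev 10 → CONFLICT
7: bank 5 row 5 — prev 9 → CONFLICT
8: bank 1 row 0 — prev None → EMPTY
9: bank 4 row 8 — prev 8 → HIT
10: bank 0 row 3 — prev None → EMPTY
11: bank 1 row 0 — prev 0 → HIT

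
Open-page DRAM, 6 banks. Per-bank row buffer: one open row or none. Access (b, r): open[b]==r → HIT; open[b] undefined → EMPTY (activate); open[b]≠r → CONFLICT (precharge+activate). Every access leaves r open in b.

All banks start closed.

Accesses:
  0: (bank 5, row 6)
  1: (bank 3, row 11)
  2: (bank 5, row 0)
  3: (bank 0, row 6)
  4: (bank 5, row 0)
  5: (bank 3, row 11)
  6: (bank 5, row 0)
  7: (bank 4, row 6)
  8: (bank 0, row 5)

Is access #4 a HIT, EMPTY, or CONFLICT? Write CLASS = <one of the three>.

step 0: bank5 None->6 [EMPTY]
step 1: bank3 None->11 [EMPTY]
step 2: bank5 6->0 [CONFLICT]
step 3: bank0 None->6 [EMPTY]
step 4: bank5 0->0 [HIT]
step 5: bank3 11->11 [HIT]
step 6: bank5 0->0 [HIT]
step 7: bank4 None->6 [EMPTY]
step 8: bank0 6->5 [CONFLICT]

CLASS = HIT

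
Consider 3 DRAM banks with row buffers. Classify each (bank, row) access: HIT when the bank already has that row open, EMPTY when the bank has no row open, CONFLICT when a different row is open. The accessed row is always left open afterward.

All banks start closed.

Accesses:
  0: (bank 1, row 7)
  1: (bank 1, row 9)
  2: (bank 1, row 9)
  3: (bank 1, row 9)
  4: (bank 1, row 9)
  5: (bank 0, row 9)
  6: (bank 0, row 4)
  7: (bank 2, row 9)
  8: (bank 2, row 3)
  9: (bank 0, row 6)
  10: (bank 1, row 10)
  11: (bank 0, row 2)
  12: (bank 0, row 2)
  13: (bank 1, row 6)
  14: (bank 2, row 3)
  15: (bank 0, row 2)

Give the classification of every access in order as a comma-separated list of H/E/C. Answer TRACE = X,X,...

TRACE = E,C,H,H,H,E,C,E,C,C,C,C,H,C,H,H

step 0: bank1 None->7 [EMPTY]
step 1: bank1 7->9 [CONFLICT]
step 2: bank1 9->9 [HIT]
step 3: bank1 9->9 [HIT]
step 4: bank1 9->9 [HIT]
step 5: bank0 None->9 [EMPTY]
step 6: bank0 9->4 [CONFLICT]
step 7: bank2 None->9 [EMPTY]
step 8: bank2 9->3 [CONFLICT]
step 9: bank0 4->6 [CONFLICT]
step 10: bank1 9->10 [CONFLICT]
step 11: bank0 6->2 [CONFLICT]
step 12: bank0 2->2 [HIT]
step 13: bank1 10->6 [CONFLICT]
step 14: bank2 3->3 [HIT]
step 15: bank0 2->2 [HIT]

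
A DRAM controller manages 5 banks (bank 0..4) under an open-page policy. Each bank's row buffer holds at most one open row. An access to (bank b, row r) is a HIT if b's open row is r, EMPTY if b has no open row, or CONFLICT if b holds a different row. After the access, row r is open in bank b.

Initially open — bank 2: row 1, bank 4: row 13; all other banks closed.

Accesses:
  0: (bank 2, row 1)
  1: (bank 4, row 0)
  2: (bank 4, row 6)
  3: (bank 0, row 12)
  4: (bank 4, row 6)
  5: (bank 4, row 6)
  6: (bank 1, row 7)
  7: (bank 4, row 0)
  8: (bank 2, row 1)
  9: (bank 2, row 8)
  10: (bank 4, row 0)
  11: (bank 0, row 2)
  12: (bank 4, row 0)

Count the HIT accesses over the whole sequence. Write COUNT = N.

COUNT = 6

step 0: bank2 1->1 [HIT]
step 1: bank4 13->0 [CONFLICT]
step 2: bank4 0->6 [CONFLICT]
step 3: bank0 None->12 [EMPTY]
step 4: bank4 6->6 [HIT]
step 5: bank4 6->6 [HIT]
step 6: bank1 None->7 [EMPTY]
step 7: bank4 6->0 [CONFLICT]
step 8: bank2 1->1 [HIT]
step 9: bank2 1->8 [CONFLICT]
step 10: bank4 0->0 [HIT]
step 11: bank0 12->2 [CONFLICT]
step 12: bank4 0->0 [HIT]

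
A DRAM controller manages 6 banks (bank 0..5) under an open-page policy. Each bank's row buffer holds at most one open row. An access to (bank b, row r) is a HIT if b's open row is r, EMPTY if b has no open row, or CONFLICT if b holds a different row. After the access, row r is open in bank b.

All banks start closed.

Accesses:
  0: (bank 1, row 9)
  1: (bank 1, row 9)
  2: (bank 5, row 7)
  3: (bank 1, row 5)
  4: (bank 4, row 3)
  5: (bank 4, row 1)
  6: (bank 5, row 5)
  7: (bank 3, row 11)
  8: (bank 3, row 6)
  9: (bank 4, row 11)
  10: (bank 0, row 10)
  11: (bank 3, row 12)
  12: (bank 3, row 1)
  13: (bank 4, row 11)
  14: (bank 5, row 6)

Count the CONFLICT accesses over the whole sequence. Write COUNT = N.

COUNT = 8

  [0] b1 r9: no row ⇒ E
  [1] b1 r9: had r9 ⇒ H
  [2] b5 r7: no row ⇒ E
  [3] b1 r5: had r9 ⇒ C
  [4] b4 r3: no row ⇒ E
  [5] b4 r1: had r3 ⇒ C
  [6] b5 r5: had r7 ⇒ C
  [7] b3 r11: no row ⇒ E
  [8] b3 r6: had r11 ⇒ C
  [9] b4 r11: had r1 ⇒ C
  [10] b0 r10: no row ⇒ E
  [11] b3 r12: had r6 ⇒ C
  [12] b3 r1: had r12 ⇒ C
  [13] b4 r11: had r11 ⇒ H
  [14] b5 r6: had r5 ⇒ C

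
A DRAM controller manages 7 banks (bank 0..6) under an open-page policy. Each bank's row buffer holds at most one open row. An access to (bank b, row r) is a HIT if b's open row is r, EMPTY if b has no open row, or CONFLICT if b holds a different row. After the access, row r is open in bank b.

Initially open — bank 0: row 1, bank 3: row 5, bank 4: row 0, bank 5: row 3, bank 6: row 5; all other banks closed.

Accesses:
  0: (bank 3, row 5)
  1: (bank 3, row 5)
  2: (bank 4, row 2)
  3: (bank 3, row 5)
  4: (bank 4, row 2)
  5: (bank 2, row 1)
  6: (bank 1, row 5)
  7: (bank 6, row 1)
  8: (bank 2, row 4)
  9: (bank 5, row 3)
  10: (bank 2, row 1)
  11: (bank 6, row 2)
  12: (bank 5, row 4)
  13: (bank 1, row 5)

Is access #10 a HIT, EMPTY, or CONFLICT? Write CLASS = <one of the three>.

0: bank 3 row 5 — prev 5 → HIT
1: bank 3 row 5 — prev 5 → HIT
2: bank 4 row 2 — prev 0 → CONFLICT
3: bank 3 row 5 — prev 5 → HIT
4: bank 4 row 2 — prev 2 → HIT
5: bank 2 row 1 — prev None → EMPTY
6: bank 1 row 5 — prev None → EMPTY
7: bank 6 row 1 — prev 5 → CONFLICT
8: bank 2 row 4 — prev 1 → CONFLICT
9: bank 5 row 3 — prev 3 → HIT
10: bank 2 row 1 — prev 4 → CONFLICT
11: bank 6 row 2 — prev 1 → CONFLICT
12: bank 5 row 4 — prev 3 → CONFLICT
13: bank 1 row 5 — prev 5 → HIT

CLASS = CONFLICT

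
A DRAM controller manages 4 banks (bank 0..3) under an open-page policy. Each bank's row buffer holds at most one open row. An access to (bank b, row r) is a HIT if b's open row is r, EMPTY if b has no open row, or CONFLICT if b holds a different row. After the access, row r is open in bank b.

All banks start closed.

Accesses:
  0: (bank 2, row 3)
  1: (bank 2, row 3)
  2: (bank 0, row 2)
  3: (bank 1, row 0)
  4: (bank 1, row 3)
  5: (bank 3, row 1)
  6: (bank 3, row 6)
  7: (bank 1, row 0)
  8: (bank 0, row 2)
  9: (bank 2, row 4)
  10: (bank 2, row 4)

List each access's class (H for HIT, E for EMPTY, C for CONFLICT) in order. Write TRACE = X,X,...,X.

TRACE = E,H,E,E,C,E,C,C,H,C,H

0: bank 2 row 3 — prev None → EMPTY
1: bank 2 row 3 — prev 3 → HIT
2: bank 0 row 2 — prev None → EMPTY
3: bank 1 row 0 — prev None → EMPTY
4: bank 1 row 3 — prev 0 → CONFLICT
5: bank 3 row 1 — prev None → EMPTY
6: bank 3 row 6 — prev 1 → CONFLICT
7: bank 1 row 0 — prev 3 → CONFLICT
8: bank 0 row 2 — prev 2 → HIT
9: bank 2 row 4 — prev 3 → CONFLICT
10: bank 2 row 4 — prev 4 → HIT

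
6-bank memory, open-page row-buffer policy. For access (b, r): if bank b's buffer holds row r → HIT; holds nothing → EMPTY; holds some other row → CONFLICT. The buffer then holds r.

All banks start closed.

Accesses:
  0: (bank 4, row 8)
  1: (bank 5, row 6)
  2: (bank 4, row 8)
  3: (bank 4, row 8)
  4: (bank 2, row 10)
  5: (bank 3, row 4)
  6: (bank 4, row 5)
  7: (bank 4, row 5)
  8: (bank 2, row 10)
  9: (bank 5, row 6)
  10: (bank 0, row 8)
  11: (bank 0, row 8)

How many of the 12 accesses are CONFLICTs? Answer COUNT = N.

  [0] b4 r8: no row ⇒ E
  [1] b5 r6: no row ⇒ E
  [2] b4 r8: had r8 ⇒ H
  [3] b4 r8: had r8 ⇒ H
  [4] b2 r10: no row ⇒ E
  [5] b3 r4: no row ⇒ E
  [6] b4 r5: had r8 ⇒ C
  [7] b4 r5: had r5 ⇒ H
  [8] b2 r10: had r10 ⇒ H
  [9] b5 r6: had r6 ⇒ H
  [10] b0 r8: no row ⇒ E
  [11] b0 r8: had r8 ⇒ H

COUNT = 1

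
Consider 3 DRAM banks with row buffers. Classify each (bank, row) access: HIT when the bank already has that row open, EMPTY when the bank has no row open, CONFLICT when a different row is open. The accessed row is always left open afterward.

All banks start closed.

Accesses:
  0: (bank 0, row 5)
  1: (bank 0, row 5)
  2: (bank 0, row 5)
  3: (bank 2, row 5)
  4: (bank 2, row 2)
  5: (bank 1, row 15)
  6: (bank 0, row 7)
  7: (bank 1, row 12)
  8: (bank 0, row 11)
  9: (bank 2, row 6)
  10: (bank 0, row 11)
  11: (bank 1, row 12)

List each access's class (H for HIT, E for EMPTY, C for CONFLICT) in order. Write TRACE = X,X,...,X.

TRACE = E,H,H,E,C,E,C,C,C,C,H,H

step 0: bank0 None->5 [EMPTY]
step 1: bank0 5->5 [HIT]
step 2: bank0 5->5 [HIT]
step 3: bank2 None->5 [EMPTY]
step 4: bank2 5->2 [CONFLICT]
step 5: bank1 None->15 [EMPTY]
step 6: bank0 5->7 [CONFLICT]
step 7: bank1 15->12 [CONFLICT]
step 8: bank0 7->11 [CONFLICT]
step 9: bank2 2->6 [CONFLICT]
step 10: bank0 11->11 [HIT]
step 11: bank1 12->12 [HIT]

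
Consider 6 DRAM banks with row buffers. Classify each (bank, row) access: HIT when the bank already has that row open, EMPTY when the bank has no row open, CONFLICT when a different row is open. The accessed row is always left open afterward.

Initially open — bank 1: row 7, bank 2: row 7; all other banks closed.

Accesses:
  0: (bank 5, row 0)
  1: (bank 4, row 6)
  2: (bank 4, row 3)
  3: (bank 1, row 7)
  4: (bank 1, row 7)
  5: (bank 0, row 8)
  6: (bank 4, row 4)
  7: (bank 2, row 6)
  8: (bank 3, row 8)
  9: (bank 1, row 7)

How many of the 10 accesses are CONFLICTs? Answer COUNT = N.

0: bank 5 row 0 — prev None → EMPTY
1: bank 4 row 6 — prev None → EMPTY
2: bank 4 row 3 — prev 6 → CONFLICT
3: bank 1 row 7 — prev 7 → HIT
4: bank 1 row 7 — prev 7 → HIT
5: bank 0 row 8 — prev None → EMPTY
6: bank 4 row 4 — prev 3 → CONFLICT
7: bank 2 row 6 — prev 7 → CONFLICT
8: bank 3 row 8 — prev None → EMPTY
9: bank 1 row 7 — prev 7 → HIT

COUNT = 3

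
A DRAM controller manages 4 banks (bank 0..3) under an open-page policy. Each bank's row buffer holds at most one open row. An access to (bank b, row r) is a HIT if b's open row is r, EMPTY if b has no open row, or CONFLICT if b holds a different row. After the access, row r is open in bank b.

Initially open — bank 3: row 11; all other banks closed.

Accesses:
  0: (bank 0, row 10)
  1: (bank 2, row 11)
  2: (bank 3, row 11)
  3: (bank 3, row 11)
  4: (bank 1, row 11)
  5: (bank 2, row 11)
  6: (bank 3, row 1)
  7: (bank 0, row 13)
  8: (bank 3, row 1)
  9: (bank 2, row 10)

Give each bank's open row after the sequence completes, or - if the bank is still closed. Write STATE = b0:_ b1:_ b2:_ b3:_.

0: bank 0 row 10 — prev None → EMPTY
1: bank 2 row 11 — prev None → EMPTY
2: bank 3 row 11 — prev 11 → HIT
3: bank 3 row 11 — prev 11 → HIT
4: bank 1 row 11 — prev None → EMPTY
5: bank 2 row 11 — prev 11 → HIT
6: bank 3 row 1 — prev 11 → CONFLICT
7: bank 0 row 13 — prev 10 → CONFLICT
8: bank 3 row 1 — prev 1 → HIT
9: bank 2 row 10 — prev 11 → CONFLICT

STATE = b0:13 b1:11 b2:10 b3:1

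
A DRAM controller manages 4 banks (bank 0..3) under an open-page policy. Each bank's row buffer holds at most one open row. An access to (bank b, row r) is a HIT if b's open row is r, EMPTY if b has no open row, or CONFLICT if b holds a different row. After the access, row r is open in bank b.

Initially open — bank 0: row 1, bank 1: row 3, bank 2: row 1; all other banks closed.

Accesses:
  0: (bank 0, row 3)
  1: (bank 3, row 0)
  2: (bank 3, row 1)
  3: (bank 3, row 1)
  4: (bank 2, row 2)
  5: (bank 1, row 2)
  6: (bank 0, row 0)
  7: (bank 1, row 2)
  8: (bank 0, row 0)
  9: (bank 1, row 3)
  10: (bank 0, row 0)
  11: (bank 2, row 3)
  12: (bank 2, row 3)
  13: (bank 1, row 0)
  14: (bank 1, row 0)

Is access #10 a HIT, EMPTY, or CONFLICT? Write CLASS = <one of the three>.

CLASS = HIT

step 0: bank0 1->3 [CONFLICT]
step 1: bank3 None->0 [EMPTY]
step 2: bank3 0->1 [CONFLICT]
step 3: bank3 1->1 [HIT]
step 4: bank2 1->2 [CONFLICT]
step 5: bank1 3->2 [CONFLICT]
step 6: bank0 3->0 [CONFLICT]
step 7: bank1 2->2 [HIT]
step 8: bank0 0->0 [HIT]
step 9: bank1 2->3 [CONFLICT]
step 10: bank0 0->0 [HIT]
step 11: bank2 2->3 [CONFLICT]
step 12: bank2 3->3 [HIT]
step 13: bank1 3->0 [CONFLICT]
step 14: bank1 0->0 [HIT]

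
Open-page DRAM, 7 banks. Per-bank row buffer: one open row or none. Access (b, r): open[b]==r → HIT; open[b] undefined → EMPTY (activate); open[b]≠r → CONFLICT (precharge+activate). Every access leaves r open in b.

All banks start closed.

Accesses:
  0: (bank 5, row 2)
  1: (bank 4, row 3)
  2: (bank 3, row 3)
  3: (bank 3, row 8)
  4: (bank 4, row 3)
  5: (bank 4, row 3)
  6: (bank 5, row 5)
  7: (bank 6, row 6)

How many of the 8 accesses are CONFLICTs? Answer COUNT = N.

COUNT = 2

0: bank 5 row 2 — prev None → EMPTY
1: bank 4 row 3 — prev None → EMPTY
2: bank 3 row 3 — prev None → EMPTY
3: bank 3 row 8 — prev 3 → CONFLICT
4: bank 4 row 3 — prev 3 → HIT
5: bank 4 row 3 — prev 3 → HIT
6: bank 5 row 5 — prev 2 → CONFLICT
7: bank 6 row 6 — prev None → EMPTY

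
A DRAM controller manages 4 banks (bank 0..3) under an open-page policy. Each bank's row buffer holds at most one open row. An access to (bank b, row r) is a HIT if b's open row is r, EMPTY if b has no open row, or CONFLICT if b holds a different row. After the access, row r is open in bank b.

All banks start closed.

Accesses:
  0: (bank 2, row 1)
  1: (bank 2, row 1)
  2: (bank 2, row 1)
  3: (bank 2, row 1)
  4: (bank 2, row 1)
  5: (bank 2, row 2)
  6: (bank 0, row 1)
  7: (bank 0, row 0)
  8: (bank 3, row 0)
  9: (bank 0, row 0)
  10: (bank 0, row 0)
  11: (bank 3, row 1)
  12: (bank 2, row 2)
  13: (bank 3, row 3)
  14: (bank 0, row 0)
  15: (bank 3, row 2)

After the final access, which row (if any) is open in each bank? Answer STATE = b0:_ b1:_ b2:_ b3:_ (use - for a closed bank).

STATE = b0:0 b1:- b2:2 b3:2

  [0] b2 r1: no row ⇒ E
  [1] b2 r1: had r1 ⇒ H
  [2] b2 r1: had r1 ⇒ H
  [3] b2 r1: had r1 ⇒ H
  [4] b2 r1: had r1 ⇒ H
  [5] b2 r2: had r1 ⇒ C
  [6] b0 r1: no row ⇒ E
  [7] b0 r0: had r1 ⇒ C
  [8] b3 r0: no row ⇒ E
  [9] b0 r0: had r0 ⇒ H
  [10] b0 r0: had r0 ⇒ H
  [11] b3 r1: had r0 ⇒ C
  [12] b2 r2: had r2 ⇒ H
  [13] b3 r3: had r1 ⇒ C
  [14] b0 r0: had r0 ⇒ H
  [15] b3 r2: had r3 ⇒ C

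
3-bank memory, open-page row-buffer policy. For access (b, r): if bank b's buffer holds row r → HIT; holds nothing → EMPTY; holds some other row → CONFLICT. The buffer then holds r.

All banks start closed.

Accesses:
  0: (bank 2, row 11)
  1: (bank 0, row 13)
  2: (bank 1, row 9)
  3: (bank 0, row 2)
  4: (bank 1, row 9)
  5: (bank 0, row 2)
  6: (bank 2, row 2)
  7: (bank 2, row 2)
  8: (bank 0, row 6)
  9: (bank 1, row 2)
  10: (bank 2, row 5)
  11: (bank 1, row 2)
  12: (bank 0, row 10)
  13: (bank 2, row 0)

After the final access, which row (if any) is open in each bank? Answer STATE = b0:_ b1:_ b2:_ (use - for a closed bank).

STATE = b0:10 b1:2 b2:0

step 0: bank2 None->11 [EMPTY]
step 1: bank0 None->13 [EMPTY]
step 2: bank1 None->9 [EMPTY]
step 3: bank0 13->2 [CONFLICT]
step 4: bank1 9->9 [HIT]
step 5: bank0 2->2 [HIT]
step 6: bank2 11->2 [CONFLICT]
step 7: bank2 2->2 [HIT]
step 8: bank0 2->6 [CONFLICT]
step 9: bank1 9->2 [CONFLICT]
step 10: bank2 2->5 [CONFLICT]
step 11: bank1 2->2 [HIT]
step 12: bank0 6->10 [CONFLICT]
step 13: bank2 5->0 [CONFLICT]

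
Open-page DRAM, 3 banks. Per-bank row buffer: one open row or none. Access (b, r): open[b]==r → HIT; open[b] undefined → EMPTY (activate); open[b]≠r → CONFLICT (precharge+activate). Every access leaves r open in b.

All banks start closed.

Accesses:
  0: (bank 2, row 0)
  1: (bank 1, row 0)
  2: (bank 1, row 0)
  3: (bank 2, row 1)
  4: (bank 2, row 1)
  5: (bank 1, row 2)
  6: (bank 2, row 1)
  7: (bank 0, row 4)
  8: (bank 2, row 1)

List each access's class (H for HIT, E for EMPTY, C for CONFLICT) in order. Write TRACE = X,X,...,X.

TRACE = E,E,H,C,H,C,H,E,H

#0 (2,0) E
#1 (1,0) E
#2 (1,0) H  (was 0)
#3 (2,1) C  (was 0)
#4 (2,1) H  (was 1)
#5 (1,2) C  (was 0)
#6 (2,1) H  (was 1)
#7 (0,4) E
#8 (2,1) H  (was 1)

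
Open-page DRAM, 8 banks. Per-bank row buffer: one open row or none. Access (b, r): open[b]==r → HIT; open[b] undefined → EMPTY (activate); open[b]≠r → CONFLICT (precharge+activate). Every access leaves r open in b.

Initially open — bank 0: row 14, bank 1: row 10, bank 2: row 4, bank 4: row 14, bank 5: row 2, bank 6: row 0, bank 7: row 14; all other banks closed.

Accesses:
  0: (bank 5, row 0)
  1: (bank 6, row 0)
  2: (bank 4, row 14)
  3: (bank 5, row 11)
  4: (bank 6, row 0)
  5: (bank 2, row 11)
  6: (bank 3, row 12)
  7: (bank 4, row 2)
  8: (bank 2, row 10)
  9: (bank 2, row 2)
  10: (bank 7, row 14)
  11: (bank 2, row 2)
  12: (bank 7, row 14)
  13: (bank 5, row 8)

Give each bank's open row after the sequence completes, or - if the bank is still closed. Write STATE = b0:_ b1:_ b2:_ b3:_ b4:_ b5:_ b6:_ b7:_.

STATE = b0:14 b1:10 b2:2 b3:12 b4:2 b5:8 b6:0 b7:14

  [0] b5 r0: had r2 ⇒ C
  [1] b6 r0: had r0 ⇒ H
  [2] b4 r14: had r14 ⇒ H
  [3] b5 r11: had r0 ⇒ C
  [4] b6 r0: had r0 ⇒ H
  [5] b2 r11: had r4 ⇒ C
  [6] b3 r12: no row ⇒ E
  [7] b4 r2: had r14 ⇒ C
  [8] b2 r10: had r11 ⇒ C
  [9] b2 r2: had r10 ⇒ C
  [10] b7 r14: had r14 ⇒ H
  [11] b2 r2: had r2 ⇒ H
  [12] b7 r14: had r14 ⇒ H
  [13] b5 r8: had r11 ⇒ C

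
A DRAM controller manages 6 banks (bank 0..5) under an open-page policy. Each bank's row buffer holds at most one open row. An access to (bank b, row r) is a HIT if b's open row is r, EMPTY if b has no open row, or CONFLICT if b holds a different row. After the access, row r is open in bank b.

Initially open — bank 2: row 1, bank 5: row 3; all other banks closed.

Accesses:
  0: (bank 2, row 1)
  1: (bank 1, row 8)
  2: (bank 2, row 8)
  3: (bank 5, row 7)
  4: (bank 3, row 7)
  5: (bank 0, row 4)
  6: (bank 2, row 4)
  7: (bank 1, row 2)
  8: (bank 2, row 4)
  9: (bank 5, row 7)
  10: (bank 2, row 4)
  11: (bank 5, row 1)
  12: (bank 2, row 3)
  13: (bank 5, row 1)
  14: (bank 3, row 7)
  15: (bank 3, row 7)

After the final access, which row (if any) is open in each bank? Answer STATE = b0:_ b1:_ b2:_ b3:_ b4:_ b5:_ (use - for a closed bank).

  [0] b2 r1: had r1 ⇒ H
  [1] b1 r8: no row ⇒ E
  [2] b2 r8: had r1 ⇒ C
  [3] b5 r7: had r3 ⇒ C
  [4] b3 r7: no row ⇒ E
  [5] b0 r4: no row ⇒ E
  [6] b2 r4: had r8 ⇒ C
  [7] b1 r2: had r8 ⇒ C
  [8] b2 r4: had r4 ⇒ H
  [9] b5 r7: had r7 ⇒ H
  [10] b2 r4: had r4 ⇒ H
  [11] b5 r1: had r7 ⇒ C
  [12] b2 r3: had r4 ⇒ C
  [13] b5 r1: had r1 ⇒ H
  [14] b3 r7: had r7 ⇒ H
  [15] b3 r7: had r7 ⇒ H

STATE = b0:4 b1:2 b2:3 b3:7 b4:- b5:1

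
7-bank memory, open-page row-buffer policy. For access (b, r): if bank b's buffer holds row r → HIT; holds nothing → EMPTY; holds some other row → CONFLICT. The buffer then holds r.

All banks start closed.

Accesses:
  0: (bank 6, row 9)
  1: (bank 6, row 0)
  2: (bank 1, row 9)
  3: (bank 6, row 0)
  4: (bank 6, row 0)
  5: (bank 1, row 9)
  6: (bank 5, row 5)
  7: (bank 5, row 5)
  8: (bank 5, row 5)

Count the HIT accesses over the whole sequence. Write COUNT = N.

0: bank 6 row 9 — prev None → EMPTY
1: bank 6 row 0 — prev 9 → CONFLICT
2: bank 1 row 9 — prev None → EMPTY
3: bank 6 row 0 — prev 0 → HIT
4: bank 6 row 0 — prev 0 → HIT
5: bank 1 row 9 — prev 9 → HIT
6: bank 5 row 5 — prev None → EMPTY
7: bank 5 row 5 — prev 5 → HIT
8: bank 5 row 5 — prev 5 → HIT

COUNT = 5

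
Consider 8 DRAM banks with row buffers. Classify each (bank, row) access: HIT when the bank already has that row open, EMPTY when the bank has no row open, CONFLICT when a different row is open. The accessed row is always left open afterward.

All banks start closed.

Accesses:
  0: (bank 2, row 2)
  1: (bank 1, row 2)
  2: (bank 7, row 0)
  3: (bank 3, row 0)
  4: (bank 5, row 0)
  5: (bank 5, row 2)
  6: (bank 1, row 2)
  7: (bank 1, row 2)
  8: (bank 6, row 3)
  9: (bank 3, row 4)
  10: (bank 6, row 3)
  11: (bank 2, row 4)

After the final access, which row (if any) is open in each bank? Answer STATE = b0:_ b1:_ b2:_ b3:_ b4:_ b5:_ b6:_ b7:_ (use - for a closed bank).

STATE = b0:- b1:2 b2:4 b3:4 b4:- b5:2 b6:3 b7:0

  [0] b2 r2: no row ⇒ E
  [1] b1 r2: no row ⇒ E
  [2] b7 r0: no row ⇒ E
  [3] b3 r0: no row ⇒ E
  [4] b5 r0: no row ⇒ E
  [5] b5 r2: had r0 ⇒ C
  [6] b1 r2: had r2 ⇒ H
  [7] b1 r2: had r2 ⇒ H
  [8] b6 r3: no row ⇒ E
  [9] b3 r4: had r0 ⇒ C
  [10] b6 r3: had r3 ⇒ H
  [11] b2 r4: had r2 ⇒ C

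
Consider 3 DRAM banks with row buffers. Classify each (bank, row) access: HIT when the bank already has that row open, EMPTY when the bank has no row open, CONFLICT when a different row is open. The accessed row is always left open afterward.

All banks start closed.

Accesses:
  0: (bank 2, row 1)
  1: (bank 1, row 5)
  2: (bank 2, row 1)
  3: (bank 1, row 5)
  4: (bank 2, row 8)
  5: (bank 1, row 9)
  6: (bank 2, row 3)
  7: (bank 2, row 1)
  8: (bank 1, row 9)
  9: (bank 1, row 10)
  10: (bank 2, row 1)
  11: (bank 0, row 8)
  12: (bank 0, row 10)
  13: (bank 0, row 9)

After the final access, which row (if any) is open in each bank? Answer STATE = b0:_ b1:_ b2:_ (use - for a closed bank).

STATE = b0:9 b1:10 b2:1

#0 (2,1) E
#1 (1,5) E
#2 (2,1) H  (was 1)
#3 (1,5) H  (was 5)
#4 (2,8) C  (was 1)
#5 (1,9) C  (was 5)
#6 (2,3) C  (was 8)
#7 (2,1) C  (was 3)
#8 (1,9) H  (was 9)
#9 (1,10) C  (was 9)
#10 (2,1) H  (was 1)
#11 (0,8) E
#12 (0,10) C  (was 8)
#13 (0,9) C  (was 10)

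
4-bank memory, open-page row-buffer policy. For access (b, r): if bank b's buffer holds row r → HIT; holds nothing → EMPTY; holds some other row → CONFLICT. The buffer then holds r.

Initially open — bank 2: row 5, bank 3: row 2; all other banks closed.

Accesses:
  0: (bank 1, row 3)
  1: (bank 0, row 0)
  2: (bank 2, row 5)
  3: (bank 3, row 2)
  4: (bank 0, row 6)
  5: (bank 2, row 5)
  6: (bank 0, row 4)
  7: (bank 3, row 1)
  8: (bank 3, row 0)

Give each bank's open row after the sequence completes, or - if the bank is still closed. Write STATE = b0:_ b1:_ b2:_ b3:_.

STATE = b0:4 b1:3 b2:5 b3:0

  [0] b1 r3: no row ⇒ E
  [1] b0 r0: no row ⇒ E
  [2] b2 r5: had r5 ⇒ H
  [3] b3 r2: had r2 ⇒ H
  [4] b0 r6: had r0 ⇒ C
  [5] b2 r5: had r5 ⇒ H
  [6] b0 r4: had r6 ⇒ C
  [7] b3 r1: had r2 ⇒ C
  [8] b3 r0: had r1 ⇒ C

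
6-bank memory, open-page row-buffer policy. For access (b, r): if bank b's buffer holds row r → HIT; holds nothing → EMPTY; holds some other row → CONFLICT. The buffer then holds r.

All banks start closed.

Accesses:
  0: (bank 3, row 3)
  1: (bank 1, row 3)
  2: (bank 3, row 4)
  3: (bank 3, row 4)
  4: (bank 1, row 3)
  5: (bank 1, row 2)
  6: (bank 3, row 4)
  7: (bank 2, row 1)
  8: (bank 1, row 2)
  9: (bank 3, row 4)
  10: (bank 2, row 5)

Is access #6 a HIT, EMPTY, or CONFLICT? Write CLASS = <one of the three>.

CLASS = HIT

  [0] b3 r3: no row ⇒ E
  [1] b1 r3: no row ⇒ E
  [2] b3 r4: had r3 ⇒ C
  [3] b3 r4: had r4 ⇒ H
  [4] b1 r3: had r3 ⇒ H
  [5] b1 r2: had r3 ⇒ C
  [6] b3 r4: had r4 ⇒ H
  [7] b2 r1: no row ⇒ E
  [8] b1 r2: had r2 ⇒ H
  [9] b3 r4: had r4 ⇒ H
  [10] b2 r5: had r1 ⇒ C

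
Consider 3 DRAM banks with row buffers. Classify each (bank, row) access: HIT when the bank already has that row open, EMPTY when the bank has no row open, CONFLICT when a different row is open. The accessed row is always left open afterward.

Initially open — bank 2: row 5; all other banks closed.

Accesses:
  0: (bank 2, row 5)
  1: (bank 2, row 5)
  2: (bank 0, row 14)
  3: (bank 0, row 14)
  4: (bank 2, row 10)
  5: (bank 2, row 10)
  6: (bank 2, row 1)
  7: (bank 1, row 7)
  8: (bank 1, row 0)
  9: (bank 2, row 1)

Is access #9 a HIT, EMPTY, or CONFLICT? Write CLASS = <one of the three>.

CLASS = HIT

step 0: bank2 5->5 [HIT]
step 1: bank2 5->5 [HIT]
step 2: bank0 None->14 [EMPTY]
step 3: bank0 14->14 [HIT]
step 4: bank2 5->10 [CONFLICT]
step 5: bank2 10->10 [HIT]
step 6: bank2 10->1 [CONFLICT]
step 7: bank1 None->7 [EMPTY]
step 8: bank1 7->0 [CONFLICT]
step 9: bank2 1->1 [HIT]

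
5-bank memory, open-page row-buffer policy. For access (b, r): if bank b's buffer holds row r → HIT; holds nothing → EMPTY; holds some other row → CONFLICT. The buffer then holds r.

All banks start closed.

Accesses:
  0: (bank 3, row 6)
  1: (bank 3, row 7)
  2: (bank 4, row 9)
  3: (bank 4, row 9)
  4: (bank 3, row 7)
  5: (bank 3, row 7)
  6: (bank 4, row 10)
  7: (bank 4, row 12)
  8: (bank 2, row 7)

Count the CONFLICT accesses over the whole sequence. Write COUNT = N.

COUNT = 3

0: bank 3 row 6 — prev None → EMPTY
1: bank 3 row 7 — prev 6 → CONFLICT
2: bank 4 row 9 — prev None → EMPTY
3: bank 4 row 9 — prev 9 → HIT
4: bank 3 row 7 — prev 7 → HIT
5: bank 3 row 7 — prev 7 → HIT
6: bank 4 row 10 — prev 9 → CONFLICT
7: bank 4 row 12 — prev 10 → CONFLICT
8: bank 2 row 7 — prev None → EMPTY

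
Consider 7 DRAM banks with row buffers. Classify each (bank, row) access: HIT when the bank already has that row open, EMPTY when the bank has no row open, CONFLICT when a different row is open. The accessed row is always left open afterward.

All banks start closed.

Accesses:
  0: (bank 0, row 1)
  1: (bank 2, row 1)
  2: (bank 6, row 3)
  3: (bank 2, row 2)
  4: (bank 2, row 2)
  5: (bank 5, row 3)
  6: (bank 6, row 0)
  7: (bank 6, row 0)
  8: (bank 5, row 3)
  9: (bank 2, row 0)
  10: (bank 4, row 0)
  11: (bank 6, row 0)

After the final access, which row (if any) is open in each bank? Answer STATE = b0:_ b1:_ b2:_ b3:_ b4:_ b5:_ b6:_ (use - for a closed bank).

#0 (0,1) E
#1 (2,1) E
#2 (6,3) E
#3 (2,2) C  (was 1)
#4 (2,2) H  (was 2)
#5 (5,3) E
#6 (6,0) C  (was 3)
#7 (6,0) H  (was 0)
#8 (5,3) H  (was 3)
#9 (2,0) C  (was 2)
#10 (4,0) E
#11 (6,0) H  (was 0)

STATE = b0:1 b1:- b2:0 b3:- b4:0 b5:3 b6:0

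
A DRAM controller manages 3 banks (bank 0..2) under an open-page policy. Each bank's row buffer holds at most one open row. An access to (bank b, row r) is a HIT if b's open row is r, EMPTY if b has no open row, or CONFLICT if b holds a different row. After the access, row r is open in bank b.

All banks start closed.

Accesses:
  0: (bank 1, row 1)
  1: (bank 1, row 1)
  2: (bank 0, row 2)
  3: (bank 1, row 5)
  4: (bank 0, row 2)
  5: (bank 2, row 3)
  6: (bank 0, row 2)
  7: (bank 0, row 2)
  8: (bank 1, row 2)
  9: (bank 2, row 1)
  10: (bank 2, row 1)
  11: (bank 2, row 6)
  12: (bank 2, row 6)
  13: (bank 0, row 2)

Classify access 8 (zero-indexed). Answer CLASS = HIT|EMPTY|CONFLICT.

CLASS = CONFLICT

step 0: bank1 None->1 [EMPTY]
step 1: bank1 1->1 [HIT]
step 2: bank0 None->2 [EMPTY]
step 3: bank1 1->5 [CONFLICT]
step 4: bank0 2->2 [HIT]
step 5: bank2 None->3 [EMPTY]
step 6: bank0 2->2 [HIT]
step 7: bank0 2->2 [HIT]
step 8: bank1 5->2 [CONFLICT]
step 9: bank2 3->1 [CONFLICT]
step 10: bank2 1->1 [HIT]
step 11: bank2 1->6 [CONFLICT]
step 12: bank2 6->6 [HIT]
step 13: bank0 2->2 [HIT]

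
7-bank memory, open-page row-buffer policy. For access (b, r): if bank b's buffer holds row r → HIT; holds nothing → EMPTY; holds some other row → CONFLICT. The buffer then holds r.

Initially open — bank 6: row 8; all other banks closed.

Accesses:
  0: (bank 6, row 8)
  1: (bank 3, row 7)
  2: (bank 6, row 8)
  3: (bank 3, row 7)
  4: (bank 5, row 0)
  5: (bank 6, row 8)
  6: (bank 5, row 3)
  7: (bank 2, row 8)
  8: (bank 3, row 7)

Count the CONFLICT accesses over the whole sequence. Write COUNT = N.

COUNT = 1

0: bank 6 row 8 — prev 8 → HIT
1: bank 3 row 7 — prev None → EMPTY
2: bank 6 row 8 — prev 8 → HIT
3: bank 3 row 7 — prev 7 → HIT
4: bank 5 row 0 — prev None → EMPTY
5: bank 6 row 8 — prev 8 → HIT
6: bank 5 row 3 — prev 0 → CONFLICT
7: bank 2 row 8 — prev None → EMPTY
8: bank 3 row 7 — prev 7 → HIT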